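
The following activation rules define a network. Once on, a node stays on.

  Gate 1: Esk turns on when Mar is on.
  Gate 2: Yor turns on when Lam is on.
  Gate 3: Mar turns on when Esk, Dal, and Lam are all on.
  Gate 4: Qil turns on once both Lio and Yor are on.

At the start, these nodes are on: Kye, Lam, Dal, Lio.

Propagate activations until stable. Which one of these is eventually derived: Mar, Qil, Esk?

Qil

Gate 2: Lam on → Yor on.
Gate 4: Lio and Yor on → Qil on.
Mar would need Esk, Dal, and Lam (Gate 3), but Esk never turns on. Esk would need Mar (Gate 1), but Mar never turns on.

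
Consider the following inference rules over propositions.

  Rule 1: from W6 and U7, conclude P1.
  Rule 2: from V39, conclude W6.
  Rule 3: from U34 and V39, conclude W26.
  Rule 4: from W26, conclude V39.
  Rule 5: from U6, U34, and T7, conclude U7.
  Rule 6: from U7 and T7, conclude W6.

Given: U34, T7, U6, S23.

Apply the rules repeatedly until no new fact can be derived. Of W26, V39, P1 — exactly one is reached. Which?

U6, U34, and T7 hold, so U7 follows (Rule 5).
From U7 and T7, Rule 6 gives W6.
From W6 and U7, Rule 1 gives P1.
W26 would need U34 and V39 (Rule 3), but V39 is never established. V39 would need W26 (Rule 4), but W26 is never established.

P1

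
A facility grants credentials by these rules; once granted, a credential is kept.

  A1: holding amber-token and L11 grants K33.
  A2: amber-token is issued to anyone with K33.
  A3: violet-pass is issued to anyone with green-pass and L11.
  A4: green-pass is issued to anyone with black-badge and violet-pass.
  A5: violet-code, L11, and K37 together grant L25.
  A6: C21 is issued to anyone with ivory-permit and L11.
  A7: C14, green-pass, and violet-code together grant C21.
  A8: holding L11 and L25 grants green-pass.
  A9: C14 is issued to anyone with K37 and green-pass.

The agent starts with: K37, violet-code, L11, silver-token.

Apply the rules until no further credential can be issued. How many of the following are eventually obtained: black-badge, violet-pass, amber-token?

1

Holding violet-code, L11, and K37 grants L25 (A5).
Holding L11 and L25 grants green-pass (A8).
Holding green-pass and L11 grants violet-pass (A3).
No rule produces black-badge, and it is not given.
violet-pass: reached.
amber-token would need K33 (A2), but K33 is never granted.
Reached: violet-pass — 1 of the 3.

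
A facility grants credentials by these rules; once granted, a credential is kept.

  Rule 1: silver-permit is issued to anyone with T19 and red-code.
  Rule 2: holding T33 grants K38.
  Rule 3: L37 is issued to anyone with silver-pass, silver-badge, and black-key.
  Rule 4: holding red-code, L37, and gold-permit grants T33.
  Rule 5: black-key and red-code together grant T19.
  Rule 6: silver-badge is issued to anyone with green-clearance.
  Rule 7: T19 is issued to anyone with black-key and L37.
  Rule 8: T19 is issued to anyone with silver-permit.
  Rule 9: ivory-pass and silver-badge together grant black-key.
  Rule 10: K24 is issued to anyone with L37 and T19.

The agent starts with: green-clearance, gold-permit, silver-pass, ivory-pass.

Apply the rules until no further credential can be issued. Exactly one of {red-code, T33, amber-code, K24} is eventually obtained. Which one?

K24

Holding green-clearance grants silver-badge (Rule 6).
Holding ivory-pass and silver-badge grants black-key (Rule 9).
Holding silver-pass, silver-badge, and black-key grants L37 (Rule 3).
Holding black-key and L37 grants T19 (Rule 7).
Holding L37 and T19 grants K24 (Rule 10).
No rule produces amber-code, and it is not given. T33 would need red-code, L37, and gold-permit (Rule 4), but red-code is never granted. No rule produces red-code, and it is not given.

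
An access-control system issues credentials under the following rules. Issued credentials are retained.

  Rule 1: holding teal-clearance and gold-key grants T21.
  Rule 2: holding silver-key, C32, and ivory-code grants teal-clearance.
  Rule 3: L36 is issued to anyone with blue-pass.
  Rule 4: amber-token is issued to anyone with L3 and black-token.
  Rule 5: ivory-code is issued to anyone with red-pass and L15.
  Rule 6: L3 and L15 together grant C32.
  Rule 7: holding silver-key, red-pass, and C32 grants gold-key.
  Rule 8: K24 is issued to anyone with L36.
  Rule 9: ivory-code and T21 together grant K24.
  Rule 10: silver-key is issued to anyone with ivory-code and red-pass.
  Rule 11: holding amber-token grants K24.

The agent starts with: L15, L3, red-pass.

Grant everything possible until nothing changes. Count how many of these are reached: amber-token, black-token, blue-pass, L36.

amber-token would need L3 and black-token (Rule 4), but black-token is never granted.
No rule produces black-token, and it is not given.
No rule produces blue-pass, and it is not given.
L36 would need blue-pass (Rule 3), but blue-pass is never granted.
None of the 4 are reached.

0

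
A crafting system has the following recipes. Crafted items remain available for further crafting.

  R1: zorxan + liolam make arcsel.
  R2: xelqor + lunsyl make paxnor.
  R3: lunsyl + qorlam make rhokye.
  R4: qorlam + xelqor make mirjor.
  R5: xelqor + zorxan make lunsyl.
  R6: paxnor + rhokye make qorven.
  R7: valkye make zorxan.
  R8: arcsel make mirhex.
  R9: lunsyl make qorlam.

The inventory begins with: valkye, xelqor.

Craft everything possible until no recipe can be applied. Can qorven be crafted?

Yes

valkye → zorxan (R7).
Using R5, xelqor and zorxan make lunsyl.
Using R2, xelqor and lunsyl make paxnor.
lunsyl → qorlam (R9).
lunsyl + qorlam → rhokye (R3).
Using R6, paxnor and rhokye make qorven.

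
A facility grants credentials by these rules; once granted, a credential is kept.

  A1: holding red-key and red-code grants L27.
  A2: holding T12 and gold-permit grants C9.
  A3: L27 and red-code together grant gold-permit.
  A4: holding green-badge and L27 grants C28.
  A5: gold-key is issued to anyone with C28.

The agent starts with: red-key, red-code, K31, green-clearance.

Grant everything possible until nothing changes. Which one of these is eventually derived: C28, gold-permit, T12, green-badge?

Holding red-key and red-code grants L27 (A1).
Holding L27 and red-code grants gold-permit (A3).
C28 would need green-badge and L27 (A4), but green-badge is never granted. No rule produces green-badge, and it is not given. No rule produces T12, and it is not given.

gold-permit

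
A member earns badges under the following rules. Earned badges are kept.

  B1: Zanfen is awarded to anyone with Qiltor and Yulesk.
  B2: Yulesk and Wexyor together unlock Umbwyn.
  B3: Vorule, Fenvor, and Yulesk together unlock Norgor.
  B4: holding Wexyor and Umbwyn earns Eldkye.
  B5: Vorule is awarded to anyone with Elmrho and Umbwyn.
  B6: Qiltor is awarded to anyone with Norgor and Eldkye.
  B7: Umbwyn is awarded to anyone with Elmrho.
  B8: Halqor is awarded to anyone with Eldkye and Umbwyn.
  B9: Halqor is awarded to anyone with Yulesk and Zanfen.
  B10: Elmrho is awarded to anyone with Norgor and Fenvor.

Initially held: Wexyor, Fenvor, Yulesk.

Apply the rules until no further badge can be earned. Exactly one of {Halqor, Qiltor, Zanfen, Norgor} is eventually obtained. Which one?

Halqor

With Yulesk and Wexyor, Umbwyn is earned (B2).
With Wexyor and Umbwyn, Eldkye is earned (B4).
With Eldkye and Umbwyn, Halqor is earned (B8).
Norgor would need Vorule, Fenvor, and Yulesk (B3), but Vorule is never earned. Zanfen would need Qiltor and Yulesk (B1), but Qiltor is never earned. Qiltor would need Norgor and Eldkye (B6), but Norgor is never earned.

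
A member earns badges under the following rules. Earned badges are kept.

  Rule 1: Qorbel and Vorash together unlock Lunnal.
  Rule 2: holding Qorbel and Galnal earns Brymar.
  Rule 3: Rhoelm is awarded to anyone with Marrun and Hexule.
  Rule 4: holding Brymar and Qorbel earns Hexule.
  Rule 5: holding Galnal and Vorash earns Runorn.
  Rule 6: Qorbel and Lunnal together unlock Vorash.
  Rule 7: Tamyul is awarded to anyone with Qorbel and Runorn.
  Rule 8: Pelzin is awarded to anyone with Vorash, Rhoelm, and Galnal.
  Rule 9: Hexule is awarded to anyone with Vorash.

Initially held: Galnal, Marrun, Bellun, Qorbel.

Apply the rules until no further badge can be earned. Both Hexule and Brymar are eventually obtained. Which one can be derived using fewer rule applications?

Brymar

Brymar: With Qorbel and Galnal, Brymar is earned (Rule 2). [1 rule application]
Hexule: With Qorbel and Galnal, Brymar is earned (Rule 2). With Brymar and Qorbel, Hexule is earned (Rule 4). [2 rule applications]
Brymar needs fewer.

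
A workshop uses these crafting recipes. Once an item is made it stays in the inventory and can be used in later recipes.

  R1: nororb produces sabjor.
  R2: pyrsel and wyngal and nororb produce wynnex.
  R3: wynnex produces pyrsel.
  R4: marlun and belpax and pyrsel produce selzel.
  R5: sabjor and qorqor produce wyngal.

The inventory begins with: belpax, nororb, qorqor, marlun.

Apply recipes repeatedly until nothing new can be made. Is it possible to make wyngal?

nororb → sabjor (R1).
sabjor and qorqor → wyngal (R5).

Yes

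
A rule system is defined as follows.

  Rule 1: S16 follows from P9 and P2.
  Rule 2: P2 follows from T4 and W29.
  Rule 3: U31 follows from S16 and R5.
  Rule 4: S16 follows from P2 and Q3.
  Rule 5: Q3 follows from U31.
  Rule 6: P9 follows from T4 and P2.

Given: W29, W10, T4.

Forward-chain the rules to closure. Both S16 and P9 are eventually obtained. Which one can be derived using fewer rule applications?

P9

P9: From T4 and W29, Rule 2 gives P2. T4 and P2 hold, so P9 follows (Rule 6). [2 rule applications]
S16: T4 and W29 hold, so P2 follows (Rule 2). T4 and P2 hold, so P9 follows (Rule 6). P9 and P2 hold, so S16 follows (Rule 1). [3 rule applications]
P9 needs fewer.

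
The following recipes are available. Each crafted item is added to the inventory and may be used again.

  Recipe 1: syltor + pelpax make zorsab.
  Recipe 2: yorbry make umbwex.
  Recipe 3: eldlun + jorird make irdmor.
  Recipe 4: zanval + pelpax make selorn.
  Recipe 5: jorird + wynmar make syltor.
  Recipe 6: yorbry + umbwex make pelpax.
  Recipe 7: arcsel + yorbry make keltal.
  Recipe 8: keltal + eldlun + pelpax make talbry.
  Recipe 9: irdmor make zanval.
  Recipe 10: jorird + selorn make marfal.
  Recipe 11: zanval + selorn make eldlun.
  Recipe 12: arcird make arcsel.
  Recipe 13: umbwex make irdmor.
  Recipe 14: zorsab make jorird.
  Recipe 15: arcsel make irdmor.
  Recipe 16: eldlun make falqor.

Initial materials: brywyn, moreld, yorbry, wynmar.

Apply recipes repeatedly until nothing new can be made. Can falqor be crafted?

Yes

yorbry → umbwex (Recipe 2).
Using Recipe 13, umbwex makes irdmor.
Using Recipe 6, yorbry and umbwex make pelpax.
Using Recipe 9, irdmor makes zanval.
Using Recipe 4, zanval and pelpax make selorn.
zanval + selorn → eldlun (Recipe 11).
eldlun → falqor (Recipe 16).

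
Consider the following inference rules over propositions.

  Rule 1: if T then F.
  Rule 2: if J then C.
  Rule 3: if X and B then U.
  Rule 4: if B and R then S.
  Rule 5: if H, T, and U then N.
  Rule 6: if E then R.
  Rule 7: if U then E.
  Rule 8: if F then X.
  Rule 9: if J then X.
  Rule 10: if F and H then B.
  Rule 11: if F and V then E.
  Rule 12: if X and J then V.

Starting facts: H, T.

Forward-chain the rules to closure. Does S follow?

From T, Rule 1 gives F.
From F and H, Rule 10 gives B.
From F, Rule 8 gives X.
From X and B, Rule 3 gives U.
From U, Rule 7 gives E.
E holds, so R follows (Rule 6).
B and R hold, so S follows (Rule 4).

Yes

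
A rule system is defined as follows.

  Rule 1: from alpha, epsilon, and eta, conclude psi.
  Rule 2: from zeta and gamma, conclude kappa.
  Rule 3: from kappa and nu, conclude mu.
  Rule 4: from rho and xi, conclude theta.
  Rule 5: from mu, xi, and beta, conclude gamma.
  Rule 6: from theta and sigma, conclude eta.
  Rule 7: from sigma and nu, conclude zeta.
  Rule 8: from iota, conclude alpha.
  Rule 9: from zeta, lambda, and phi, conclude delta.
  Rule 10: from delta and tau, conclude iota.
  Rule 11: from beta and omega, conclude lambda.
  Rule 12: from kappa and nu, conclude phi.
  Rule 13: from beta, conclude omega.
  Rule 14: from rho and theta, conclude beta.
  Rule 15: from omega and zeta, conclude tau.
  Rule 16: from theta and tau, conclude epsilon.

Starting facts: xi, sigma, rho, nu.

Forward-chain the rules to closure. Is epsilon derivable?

rho and xi hold, so theta follows (Rule 4).
From sigma and nu, Rule 7 gives zeta.
From rho and theta, Rule 14 gives beta.
From beta, Rule 13 gives omega.
From omega and zeta, Rule 15 gives tau.
theta and tau hold, so epsilon follows (Rule 16).

Yes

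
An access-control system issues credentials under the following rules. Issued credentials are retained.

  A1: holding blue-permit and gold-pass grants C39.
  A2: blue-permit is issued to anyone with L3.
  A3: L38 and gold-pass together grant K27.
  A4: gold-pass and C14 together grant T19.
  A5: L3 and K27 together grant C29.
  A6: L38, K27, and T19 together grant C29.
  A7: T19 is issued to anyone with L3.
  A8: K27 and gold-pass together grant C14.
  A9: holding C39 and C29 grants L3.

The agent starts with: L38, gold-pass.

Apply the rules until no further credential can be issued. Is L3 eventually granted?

L3 would need C39 and C29 (A9), but C39 is never granted.

No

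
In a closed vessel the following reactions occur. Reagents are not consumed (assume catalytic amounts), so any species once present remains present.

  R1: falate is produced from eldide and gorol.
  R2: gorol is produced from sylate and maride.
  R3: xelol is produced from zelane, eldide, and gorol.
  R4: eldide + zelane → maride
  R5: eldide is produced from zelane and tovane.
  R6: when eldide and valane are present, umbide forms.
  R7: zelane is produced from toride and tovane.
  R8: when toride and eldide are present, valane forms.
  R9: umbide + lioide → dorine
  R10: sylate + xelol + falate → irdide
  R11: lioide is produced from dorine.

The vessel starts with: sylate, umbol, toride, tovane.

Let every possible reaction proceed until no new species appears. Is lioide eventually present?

No

lioide would need dorine (R11), but dorine never forms.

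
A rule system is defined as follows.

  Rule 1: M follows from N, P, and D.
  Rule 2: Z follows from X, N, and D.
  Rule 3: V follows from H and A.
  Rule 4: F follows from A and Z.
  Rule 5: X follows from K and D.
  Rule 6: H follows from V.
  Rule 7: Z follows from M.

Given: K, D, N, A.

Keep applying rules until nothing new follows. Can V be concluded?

V would need H and A (Rule 3), but H is never established.

No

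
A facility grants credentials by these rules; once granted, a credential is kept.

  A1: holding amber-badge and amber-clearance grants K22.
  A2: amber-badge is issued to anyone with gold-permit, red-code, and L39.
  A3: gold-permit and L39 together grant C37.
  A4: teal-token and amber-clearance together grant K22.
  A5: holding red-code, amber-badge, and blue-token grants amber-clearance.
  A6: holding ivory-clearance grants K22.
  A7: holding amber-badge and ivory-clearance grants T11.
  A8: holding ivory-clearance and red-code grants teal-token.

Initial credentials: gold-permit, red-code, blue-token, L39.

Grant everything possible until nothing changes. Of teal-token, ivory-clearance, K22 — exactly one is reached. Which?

K22

Holding gold-permit, red-code, and L39 grants amber-badge (A2).
Holding red-code, amber-badge, and blue-token grants amber-clearance (A5).
Holding amber-badge and amber-clearance grants K22 (A1).
No rule produces ivory-clearance, and it is not given. teal-token would need ivory-clearance and red-code (A8), but ivory-clearance is never granted.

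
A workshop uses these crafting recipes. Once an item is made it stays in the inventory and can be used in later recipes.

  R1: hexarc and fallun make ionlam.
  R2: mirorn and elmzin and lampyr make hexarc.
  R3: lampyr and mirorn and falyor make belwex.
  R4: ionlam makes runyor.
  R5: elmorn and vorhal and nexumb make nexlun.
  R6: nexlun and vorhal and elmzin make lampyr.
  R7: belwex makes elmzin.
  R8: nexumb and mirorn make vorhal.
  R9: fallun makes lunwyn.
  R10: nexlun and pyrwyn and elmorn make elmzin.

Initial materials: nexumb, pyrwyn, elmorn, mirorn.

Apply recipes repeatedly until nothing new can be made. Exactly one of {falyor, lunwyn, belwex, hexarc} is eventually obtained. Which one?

hexarc

nexumb and mirorn → vorhal (R8).
Using R5, elmorn, vorhal, and nexumb make nexlun.
Using R10, nexlun, pyrwyn, and elmorn make elmzin.
nexlun and vorhal and elmzin → lampyr (R6).
mirorn and elmzin and lampyr → hexarc (R2).
belwex would need lampyr, mirorn, and falyor (R3), but falyor is never obtained. lunwyn would need fallun (R9), but fallun is never obtained. No rule produces falyor, and it is not given.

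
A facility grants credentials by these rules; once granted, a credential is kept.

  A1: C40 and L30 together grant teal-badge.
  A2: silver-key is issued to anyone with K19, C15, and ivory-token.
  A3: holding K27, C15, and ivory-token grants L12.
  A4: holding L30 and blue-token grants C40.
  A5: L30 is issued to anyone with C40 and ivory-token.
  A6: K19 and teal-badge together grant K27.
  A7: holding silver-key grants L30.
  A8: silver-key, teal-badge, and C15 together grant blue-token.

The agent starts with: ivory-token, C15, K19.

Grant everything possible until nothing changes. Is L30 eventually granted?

Yes

Holding K19, C15, and ivory-token grants silver-key (A2).
Holding silver-key grants L30 (A7).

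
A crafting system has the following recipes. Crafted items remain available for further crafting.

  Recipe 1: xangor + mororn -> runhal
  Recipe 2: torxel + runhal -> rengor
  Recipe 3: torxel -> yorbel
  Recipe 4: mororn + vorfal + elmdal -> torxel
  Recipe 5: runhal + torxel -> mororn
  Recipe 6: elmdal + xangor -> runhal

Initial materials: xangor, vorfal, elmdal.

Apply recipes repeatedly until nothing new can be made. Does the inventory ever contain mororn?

No

mororn would need runhal and torxel (Recipe 5), but torxel is never obtained.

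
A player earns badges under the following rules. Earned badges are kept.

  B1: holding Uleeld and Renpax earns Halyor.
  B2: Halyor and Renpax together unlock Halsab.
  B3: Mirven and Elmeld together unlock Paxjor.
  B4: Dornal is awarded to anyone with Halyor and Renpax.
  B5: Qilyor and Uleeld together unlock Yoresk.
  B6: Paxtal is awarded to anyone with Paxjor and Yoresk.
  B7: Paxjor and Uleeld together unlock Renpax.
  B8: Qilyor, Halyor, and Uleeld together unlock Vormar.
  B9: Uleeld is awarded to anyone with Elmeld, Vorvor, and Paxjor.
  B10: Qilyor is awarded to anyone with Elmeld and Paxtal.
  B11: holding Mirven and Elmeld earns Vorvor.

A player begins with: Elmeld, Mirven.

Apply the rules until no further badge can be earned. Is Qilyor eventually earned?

Qilyor would need Elmeld and Paxtal (B10), but Paxtal is never earned.

No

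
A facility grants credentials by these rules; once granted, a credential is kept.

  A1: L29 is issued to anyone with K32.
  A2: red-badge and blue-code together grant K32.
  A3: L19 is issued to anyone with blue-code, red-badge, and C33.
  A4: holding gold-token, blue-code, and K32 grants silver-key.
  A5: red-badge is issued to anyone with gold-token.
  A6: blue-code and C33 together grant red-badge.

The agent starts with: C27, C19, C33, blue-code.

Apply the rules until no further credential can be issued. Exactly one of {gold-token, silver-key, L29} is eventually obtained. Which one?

Holding blue-code and C33 grants red-badge (A6).
Holding red-badge and blue-code grants K32 (A2).
Holding K32 grants L29 (A1).
No rule produces gold-token, and it is not given. silver-key would need gold-token, blue-code, and K32 (A4), but gold-token is never granted.

L29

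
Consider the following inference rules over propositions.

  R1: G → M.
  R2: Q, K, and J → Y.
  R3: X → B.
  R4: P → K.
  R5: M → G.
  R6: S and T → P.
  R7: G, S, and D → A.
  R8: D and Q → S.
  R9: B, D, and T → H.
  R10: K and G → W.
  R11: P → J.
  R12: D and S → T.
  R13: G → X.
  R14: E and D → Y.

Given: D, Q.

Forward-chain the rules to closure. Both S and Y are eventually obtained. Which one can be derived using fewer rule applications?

S: D and Q hold, so S follows (R8). [1 rule application]
Y: D and Q hold, so S follows (R8). From D and S, R12 gives T. S and T hold, so P follows (R6). P holds, so K follows (R4). P holds, so J follows (R11). Q, K, and J hold, so Y follows (R2). [6 rule applications]
S needs fewer.

S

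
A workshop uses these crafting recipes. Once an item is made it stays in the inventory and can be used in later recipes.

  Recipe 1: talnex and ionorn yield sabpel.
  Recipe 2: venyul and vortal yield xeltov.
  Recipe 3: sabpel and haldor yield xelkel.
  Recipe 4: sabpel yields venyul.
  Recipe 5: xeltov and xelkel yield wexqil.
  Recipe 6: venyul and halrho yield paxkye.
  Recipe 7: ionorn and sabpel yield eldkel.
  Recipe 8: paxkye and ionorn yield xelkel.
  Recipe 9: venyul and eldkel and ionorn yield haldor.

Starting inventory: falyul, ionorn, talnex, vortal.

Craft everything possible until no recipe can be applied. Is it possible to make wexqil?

Using Recipe 1, talnex and ionorn make sabpel.
Using Recipe 7, ionorn and sabpel make eldkel.
sabpel → venyul (Recipe 4).
Using Recipe 2, venyul and vortal make xeltov.
venyul and eldkel and ionorn → haldor (Recipe 9).
Using Recipe 3, sabpel and haldor make xelkel.
xeltov and xelkel → wexqil (Recipe 5).

Yes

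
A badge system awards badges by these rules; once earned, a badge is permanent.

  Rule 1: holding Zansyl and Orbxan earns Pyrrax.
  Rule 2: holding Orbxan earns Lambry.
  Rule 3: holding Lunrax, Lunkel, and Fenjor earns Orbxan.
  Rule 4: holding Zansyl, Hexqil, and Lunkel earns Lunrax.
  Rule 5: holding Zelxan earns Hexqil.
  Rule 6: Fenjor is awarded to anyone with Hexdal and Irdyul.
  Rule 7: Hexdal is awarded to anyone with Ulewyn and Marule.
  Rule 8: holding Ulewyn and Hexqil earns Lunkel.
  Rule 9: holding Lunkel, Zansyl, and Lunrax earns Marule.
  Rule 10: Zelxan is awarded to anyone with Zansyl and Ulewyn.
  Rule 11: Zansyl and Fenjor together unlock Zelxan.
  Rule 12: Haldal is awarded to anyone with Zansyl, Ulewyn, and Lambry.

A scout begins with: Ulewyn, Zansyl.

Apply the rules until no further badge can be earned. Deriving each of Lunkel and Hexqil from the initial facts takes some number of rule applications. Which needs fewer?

Hexqil: With Zansyl and Ulewyn, Zelxan is earned (Rule 10). With Zelxan, Hexqil is earned (Rule 5). [2 rule applications]
Lunkel: With Zansyl and Ulewyn, Zelxan is earned (Rule 10). With Zelxan, Hexqil is earned (Rule 5). With Ulewyn and Hexqil, Lunkel is earned (Rule 8). [3 rule applications]
Hexqil needs fewer.

Hexqil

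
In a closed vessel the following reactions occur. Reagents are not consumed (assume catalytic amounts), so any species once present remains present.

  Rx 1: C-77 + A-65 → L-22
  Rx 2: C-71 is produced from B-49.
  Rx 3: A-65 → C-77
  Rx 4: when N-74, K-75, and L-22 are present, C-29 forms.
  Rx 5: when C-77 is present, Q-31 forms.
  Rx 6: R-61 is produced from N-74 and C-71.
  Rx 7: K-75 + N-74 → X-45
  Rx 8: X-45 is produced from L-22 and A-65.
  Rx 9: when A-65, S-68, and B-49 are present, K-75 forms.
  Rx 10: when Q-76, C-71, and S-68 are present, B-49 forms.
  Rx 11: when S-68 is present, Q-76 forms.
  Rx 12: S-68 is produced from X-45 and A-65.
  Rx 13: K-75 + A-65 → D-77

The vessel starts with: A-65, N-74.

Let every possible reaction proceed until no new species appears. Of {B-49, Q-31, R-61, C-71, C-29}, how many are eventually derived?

A-65 present → C-77 forms (Rx 3).
C-77 present → Q-31 forms (Rx 5).
B-49 would need Q-76, C-71, and S-68 (Rx 10), but C-71 never forms.
Q-31: reached.
R-61 would need N-74 and C-71 (Rx 6), but C-71 never forms.
C-71 would need B-49 (Rx 2), but B-49 never forms.
C-29 would need N-74, K-75, and L-22 (Rx 4), but K-75 never forms.
Reached: Q-31 — 1 of the 5.

1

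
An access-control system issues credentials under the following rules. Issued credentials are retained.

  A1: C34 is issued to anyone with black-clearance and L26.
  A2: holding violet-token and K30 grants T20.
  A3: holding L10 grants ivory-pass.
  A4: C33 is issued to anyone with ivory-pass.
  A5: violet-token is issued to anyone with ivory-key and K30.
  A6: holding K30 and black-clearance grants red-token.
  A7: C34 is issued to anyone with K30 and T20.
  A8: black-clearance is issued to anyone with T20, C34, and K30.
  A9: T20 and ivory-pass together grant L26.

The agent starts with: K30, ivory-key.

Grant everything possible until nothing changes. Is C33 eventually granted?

C33 would need ivory-pass (A4), but ivory-pass is never granted.

No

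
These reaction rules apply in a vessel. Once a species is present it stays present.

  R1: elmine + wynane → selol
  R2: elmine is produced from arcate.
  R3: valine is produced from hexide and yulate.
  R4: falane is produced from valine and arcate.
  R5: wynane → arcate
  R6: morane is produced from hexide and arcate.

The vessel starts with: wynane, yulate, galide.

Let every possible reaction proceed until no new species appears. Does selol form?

Yes

wynane present → arcate forms (R5).
arcate present → elmine forms (R2).
elmine and wynane present → selol forms (R1).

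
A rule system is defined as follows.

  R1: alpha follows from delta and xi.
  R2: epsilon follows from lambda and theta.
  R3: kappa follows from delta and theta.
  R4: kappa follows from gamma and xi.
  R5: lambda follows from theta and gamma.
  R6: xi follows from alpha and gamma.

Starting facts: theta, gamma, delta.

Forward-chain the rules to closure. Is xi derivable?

No

xi would need alpha and gamma (R6), but alpha is never established.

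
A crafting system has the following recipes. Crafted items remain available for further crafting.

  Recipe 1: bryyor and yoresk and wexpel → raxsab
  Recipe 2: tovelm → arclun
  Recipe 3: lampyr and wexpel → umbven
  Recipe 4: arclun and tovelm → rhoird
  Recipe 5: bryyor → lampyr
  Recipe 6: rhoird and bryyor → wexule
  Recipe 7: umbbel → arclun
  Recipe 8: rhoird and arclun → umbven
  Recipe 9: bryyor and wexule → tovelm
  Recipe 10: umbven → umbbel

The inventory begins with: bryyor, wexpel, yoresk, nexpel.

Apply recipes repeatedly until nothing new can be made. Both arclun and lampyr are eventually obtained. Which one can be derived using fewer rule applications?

lampyr: bryyor → lampyr (Recipe 5). [1 rule application]
arclun: bryyor → lampyr (Recipe 5). lampyr and wexpel → umbven (Recipe 3). Using Recipe 10, umbven makes umbbel. Using Recipe 7, umbbel makes arclun. [4 rule applications]
lampyr needs fewer.

lampyr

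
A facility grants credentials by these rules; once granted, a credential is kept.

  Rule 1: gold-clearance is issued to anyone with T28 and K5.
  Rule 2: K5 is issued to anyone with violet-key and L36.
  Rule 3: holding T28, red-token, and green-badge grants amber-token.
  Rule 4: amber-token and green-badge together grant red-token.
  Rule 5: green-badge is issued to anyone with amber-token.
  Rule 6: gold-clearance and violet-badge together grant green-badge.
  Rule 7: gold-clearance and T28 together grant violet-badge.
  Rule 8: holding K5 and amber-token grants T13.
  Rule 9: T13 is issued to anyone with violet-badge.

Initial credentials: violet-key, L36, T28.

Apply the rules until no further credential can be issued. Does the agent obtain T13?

Yes

Holding violet-key and L36 grants K5 (Rule 2).
Holding T28 and K5 grants gold-clearance (Rule 1).
Holding gold-clearance and T28 grants violet-badge (Rule 7).
Holding violet-badge grants T13 (Rule 9).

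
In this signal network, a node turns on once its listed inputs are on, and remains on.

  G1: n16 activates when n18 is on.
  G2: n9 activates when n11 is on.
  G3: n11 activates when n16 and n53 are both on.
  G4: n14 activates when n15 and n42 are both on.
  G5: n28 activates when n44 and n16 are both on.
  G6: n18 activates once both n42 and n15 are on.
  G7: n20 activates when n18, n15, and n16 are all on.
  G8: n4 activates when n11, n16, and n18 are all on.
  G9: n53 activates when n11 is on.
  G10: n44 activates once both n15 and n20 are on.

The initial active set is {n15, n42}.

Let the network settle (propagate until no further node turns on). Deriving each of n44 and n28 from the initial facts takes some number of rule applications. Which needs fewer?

n44: G6: n42 and n15 on → n18 on. n18 is on, so n16 activates (G1). G7: n18, n15, and n16 on → n20 on. G10: n15 and n20 on → n44 on. [4 rule applications]
n28: n42 and n15 are on, so n18 activates (G6). G1: n18 on → n16 on. n18, n15, and n16 are on, so n20 activates (G7). G10: n15 and n20 on → n44 on. G5: n44 and n16 on → n28 on. [5 rule applications]
n44 needs fewer.

n44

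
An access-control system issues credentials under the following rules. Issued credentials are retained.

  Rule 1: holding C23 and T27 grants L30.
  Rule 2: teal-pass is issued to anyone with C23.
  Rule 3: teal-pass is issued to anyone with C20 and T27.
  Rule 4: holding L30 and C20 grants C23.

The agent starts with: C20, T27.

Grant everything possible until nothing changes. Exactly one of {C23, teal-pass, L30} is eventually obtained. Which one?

teal-pass

Holding C20 and T27 grants teal-pass (Rule 3).
C23 would need L30 and C20 (Rule 4), but L30 is never granted. L30 would need C23 and T27 (Rule 1), but C23 is never granted.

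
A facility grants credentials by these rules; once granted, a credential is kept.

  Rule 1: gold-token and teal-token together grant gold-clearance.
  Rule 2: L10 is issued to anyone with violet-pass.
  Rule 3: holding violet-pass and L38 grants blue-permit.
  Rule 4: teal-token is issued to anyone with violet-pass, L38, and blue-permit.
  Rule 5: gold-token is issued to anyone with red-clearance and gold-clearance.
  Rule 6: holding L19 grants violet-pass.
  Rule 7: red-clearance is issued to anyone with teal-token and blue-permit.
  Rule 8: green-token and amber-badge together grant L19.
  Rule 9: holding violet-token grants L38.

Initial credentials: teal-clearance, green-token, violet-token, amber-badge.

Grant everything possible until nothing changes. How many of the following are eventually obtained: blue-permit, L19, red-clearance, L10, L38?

Holding violet-token grants L38 (Rule 9).
Holding green-token and amber-badge grants L19 (Rule 8).
Holding L19 grants violet-pass (Rule 6).
Holding violet-pass and L38 grants blue-permit (Rule 3).
Holding violet-pass grants L10 (Rule 2).
Holding violet-pass, L38, and blue-permit grants teal-token (Rule 4).
Holding teal-token and blue-permit grants red-clearance (Rule 7).
blue-permit: reached.
L19: reached.
red-clearance: reached.
L10: reached.
L38: reached.
All 5 are reached.

5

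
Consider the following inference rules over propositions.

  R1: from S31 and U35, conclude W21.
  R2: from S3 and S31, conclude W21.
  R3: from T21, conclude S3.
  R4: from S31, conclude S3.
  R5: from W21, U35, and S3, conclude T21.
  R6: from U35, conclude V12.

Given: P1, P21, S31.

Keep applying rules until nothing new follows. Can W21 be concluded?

Yes

From S31, R4 gives S3.
S3 and S31 hold, so W21 follows (R2).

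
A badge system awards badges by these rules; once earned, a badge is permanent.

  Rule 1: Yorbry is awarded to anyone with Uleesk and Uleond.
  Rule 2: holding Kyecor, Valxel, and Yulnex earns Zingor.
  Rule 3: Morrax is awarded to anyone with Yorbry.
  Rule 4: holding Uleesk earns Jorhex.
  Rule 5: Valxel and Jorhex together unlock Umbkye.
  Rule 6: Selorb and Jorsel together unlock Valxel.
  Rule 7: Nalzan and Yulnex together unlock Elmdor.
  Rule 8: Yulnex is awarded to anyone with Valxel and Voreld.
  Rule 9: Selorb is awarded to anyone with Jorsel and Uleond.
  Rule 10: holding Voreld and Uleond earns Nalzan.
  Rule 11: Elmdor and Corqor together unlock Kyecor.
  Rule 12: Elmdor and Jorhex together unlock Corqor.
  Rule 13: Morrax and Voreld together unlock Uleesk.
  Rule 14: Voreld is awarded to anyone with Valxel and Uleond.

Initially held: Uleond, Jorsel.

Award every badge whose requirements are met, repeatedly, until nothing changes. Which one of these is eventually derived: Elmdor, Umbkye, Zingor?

Elmdor

With Jorsel and Uleond, Selorb is earned (Rule 9).
With Selorb and Jorsel, Valxel is earned (Rule 6).
With Valxel and Uleond, Voreld is earned (Rule 14).
With Voreld and Uleond, Nalzan is earned (Rule 10).
With Valxel and Voreld, Yulnex is earned (Rule 8).
With Nalzan and Yulnex, Elmdor is earned (Rule 7).
Zingor would need Kyecor, Valxel, and Yulnex (Rule 2), but Kyecor is never earned. Umbkye would need Valxel and Jorhex (Rule 5), but Jorhex is never earned.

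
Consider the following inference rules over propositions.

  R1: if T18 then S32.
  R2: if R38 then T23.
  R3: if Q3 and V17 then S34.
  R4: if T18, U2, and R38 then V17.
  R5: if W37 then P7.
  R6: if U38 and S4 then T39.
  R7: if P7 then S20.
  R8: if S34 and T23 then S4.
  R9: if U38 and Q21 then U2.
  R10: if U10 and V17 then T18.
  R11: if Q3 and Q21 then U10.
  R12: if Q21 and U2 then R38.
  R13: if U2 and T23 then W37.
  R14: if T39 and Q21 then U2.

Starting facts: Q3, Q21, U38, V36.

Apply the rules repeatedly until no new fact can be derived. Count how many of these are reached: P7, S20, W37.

3

From U38 and Q21, R9 gives U2.
Q21 and U2 hold, so R38 follows (R12).
From R38, R2 gives T23.
U2 and T23 hold, so W37 follows (R13).
W37 holds, so P7 follows (R5).
From P7, R7 gives S20.
P7: reached.
S20: reached.
W37: reached.
All 3 are reached.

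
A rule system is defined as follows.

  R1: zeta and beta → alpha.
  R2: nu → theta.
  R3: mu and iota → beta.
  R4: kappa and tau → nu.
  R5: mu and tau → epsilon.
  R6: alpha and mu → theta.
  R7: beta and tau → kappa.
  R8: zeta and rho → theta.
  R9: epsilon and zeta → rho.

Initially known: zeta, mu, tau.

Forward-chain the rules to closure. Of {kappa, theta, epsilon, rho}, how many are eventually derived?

mu and tau hold, so epsilon follows (R5).
epsilon and zeta hold, so rho follows (R9).
zeta and rho hold, so theta follows (R8).
kappa would need beta and tau (R7), but beta is never established.
theta: reached.
epsilon: reached.
rho: reached.
Reached: theta, epsilon, and rho — 3 of the 4.

3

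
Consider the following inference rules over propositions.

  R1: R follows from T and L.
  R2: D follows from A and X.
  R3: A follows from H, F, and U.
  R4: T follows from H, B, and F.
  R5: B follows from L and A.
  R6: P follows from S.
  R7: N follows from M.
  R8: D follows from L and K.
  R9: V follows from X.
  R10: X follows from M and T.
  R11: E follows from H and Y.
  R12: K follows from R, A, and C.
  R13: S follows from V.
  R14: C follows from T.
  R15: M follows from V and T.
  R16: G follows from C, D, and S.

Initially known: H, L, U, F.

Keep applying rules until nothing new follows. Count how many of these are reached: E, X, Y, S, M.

E would need H and Y (R11), but Y is never established.
X would need M and T (R10), but M is never established.
No rule produces Y, and it is not given.
S would need V (R13), but V is never established.
M would need V and T (R15), but V is never established.
None of the 5 are reached.

0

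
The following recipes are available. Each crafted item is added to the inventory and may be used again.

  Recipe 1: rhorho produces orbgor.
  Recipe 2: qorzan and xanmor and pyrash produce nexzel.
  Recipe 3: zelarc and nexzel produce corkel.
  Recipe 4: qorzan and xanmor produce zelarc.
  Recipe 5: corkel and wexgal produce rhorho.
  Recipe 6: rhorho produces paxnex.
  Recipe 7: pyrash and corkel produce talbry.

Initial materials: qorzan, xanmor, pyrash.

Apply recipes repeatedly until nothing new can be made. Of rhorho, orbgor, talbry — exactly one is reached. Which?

Using Recipe 2, qorzan, xanmor, and pyrash make nexzel.
qorzan and xanmor → zelarc (Recipe 4).
zelarc and nexzel → corkel (Recipe 3).
pyrash and corkel → talbry (Recipe 7).
orbgor would need rhorho (Recipe 1), but rhorho is never obtained. rhorho would need corkel and wexgal (Recipe 5), but wexgal is never obtained.

talbry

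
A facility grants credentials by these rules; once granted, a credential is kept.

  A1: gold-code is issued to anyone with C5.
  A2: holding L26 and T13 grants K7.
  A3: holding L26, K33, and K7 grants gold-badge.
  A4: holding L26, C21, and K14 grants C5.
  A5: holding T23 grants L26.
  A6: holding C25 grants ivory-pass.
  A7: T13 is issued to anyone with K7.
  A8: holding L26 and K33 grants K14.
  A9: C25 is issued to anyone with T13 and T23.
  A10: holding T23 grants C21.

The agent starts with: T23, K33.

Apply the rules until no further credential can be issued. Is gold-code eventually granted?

Yes

Holding T23 grants C21 (A10).
Holding T23 grants L26 (A5).
Holding L26 and K33 grants K14 (A8).
Holding L26, C21, and K14 grants C5 (A4).
Holding C5 grants gold-code (A1).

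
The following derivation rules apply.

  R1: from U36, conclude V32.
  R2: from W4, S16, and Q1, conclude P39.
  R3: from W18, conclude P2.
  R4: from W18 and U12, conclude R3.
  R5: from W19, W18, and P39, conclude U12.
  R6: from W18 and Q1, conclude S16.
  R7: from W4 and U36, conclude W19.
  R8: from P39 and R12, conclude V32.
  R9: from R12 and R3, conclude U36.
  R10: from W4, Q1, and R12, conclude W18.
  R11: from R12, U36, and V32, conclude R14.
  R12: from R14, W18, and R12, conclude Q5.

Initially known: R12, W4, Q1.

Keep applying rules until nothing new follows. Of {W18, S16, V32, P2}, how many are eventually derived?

4

W4, Q1, and R12 hold, so W18 follows (R10).
From W18, R3 gives P2.
W18 and Q1 hold, so S16 follows (R6).
W4, S16, and Q1 hold, so P39 follows (R2).
From P39 and R12, R8 gives V32.
W18: reached.
S16: reached.
V32: reached.
P2: reached.
All 4 are reached.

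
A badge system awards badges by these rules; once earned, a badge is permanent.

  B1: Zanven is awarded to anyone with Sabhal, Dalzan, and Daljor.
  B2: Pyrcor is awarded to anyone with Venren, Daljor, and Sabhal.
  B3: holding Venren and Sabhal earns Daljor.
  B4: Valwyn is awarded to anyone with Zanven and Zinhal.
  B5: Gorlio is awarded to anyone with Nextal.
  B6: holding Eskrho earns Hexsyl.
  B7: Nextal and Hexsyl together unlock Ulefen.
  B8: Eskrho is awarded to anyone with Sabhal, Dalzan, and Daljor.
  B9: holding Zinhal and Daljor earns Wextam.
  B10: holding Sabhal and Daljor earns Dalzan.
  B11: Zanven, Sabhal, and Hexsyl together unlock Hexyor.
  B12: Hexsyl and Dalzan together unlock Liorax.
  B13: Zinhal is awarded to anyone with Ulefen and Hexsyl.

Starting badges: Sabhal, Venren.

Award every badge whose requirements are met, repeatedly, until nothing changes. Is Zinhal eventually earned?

No

Zinhal would need Ulefen and Hexsyl (B13), but Ulefen is never earned.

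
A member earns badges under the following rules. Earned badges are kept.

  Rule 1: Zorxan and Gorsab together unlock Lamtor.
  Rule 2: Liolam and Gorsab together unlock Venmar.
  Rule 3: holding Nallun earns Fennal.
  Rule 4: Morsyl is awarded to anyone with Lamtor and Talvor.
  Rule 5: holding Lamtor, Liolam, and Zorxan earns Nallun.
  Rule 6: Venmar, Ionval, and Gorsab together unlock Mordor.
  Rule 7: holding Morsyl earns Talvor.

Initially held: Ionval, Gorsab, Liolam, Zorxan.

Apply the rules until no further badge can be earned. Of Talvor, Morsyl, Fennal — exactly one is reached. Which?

With Zorxan and Gorsab, Lamtor is earned (Rule 1).
With Lamtor, Liolam, and Zorxan, Nallun is earned (Rule 5).
With Nallun, Fennal is earned (Rule 3).
Talvor would need Morsyl (Rule 7), but Morsyl is never earned. Morsyl would need Lamtor and Talvor (Rule 4), but Talvor is never earned.

Fennal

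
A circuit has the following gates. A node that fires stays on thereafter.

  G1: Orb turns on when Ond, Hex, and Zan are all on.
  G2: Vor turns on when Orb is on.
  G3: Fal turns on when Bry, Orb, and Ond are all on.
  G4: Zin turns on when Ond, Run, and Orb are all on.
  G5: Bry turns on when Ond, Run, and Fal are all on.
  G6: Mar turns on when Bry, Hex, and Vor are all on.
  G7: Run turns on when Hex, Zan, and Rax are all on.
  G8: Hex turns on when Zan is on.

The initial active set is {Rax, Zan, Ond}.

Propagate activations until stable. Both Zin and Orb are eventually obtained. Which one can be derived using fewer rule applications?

Orb: G8: Zan on → Hex on. G1: Ond, Hex, and Zan on → Orb on. [2 rule applications]
Zin: G8: Zan on → Hex on. Hex, Zan, and Rax are on, so Run turns on (G7). Ond, Hex, and Zan are on, so Orb turns on (G1). G4: Ond, Run, and Orb on → Zin on. [4 rule applications]
Orb needs fewer.

Orb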